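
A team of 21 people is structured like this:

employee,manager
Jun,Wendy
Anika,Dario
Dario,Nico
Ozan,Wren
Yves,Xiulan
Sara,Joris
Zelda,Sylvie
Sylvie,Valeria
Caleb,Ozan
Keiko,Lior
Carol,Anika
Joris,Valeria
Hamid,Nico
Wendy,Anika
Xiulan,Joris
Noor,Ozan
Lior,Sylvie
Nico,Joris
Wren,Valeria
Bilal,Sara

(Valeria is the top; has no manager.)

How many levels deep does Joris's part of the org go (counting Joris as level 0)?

5

The longest chain under Joris runs Joris → Nico → Dario → Anika → Wendy → Jun, which is 5 levels below Joris.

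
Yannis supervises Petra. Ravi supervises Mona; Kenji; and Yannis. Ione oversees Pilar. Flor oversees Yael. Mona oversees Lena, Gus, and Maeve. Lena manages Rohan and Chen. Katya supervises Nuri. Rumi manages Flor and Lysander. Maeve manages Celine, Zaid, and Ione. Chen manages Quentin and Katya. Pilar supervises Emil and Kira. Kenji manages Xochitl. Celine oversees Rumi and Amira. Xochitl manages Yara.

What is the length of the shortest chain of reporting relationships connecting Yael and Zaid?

5

Yael is 4 levels below Maeve, and Zaid is 1 level below Maeve (their lowest common manager). The shortest path runs up from Yael to Maeve and back down to Zaid: 4 + 1 = 5 links.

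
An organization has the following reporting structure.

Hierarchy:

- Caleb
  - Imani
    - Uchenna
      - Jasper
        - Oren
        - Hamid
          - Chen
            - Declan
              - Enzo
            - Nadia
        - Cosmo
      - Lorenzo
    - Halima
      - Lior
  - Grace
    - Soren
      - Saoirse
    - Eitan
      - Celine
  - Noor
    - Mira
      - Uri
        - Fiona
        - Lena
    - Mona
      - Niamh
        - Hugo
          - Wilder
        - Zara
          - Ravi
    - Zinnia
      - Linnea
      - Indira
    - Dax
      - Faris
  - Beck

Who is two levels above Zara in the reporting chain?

Mona

Zara reports to Niamh, and Niamh reports to Mona. So Zara's skip-level manager is Mona.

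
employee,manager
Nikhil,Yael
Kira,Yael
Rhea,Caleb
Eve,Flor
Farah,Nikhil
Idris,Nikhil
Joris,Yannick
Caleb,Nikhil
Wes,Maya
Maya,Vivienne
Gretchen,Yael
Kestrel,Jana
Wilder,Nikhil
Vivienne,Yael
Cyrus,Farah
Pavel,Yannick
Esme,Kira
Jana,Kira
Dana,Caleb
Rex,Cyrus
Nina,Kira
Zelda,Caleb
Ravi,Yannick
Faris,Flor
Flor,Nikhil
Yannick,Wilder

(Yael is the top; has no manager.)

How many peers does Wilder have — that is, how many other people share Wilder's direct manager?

Wilder reports to Nikhil. Nikhil's other direct reports are Flor, Farah, Caleb, Idris — 4 peers.

4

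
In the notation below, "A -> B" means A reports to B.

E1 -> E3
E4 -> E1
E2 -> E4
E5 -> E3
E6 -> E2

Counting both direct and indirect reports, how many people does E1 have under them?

3

E1 directly manages E4. Under E4: E2, E6 (2). That's 3 in total.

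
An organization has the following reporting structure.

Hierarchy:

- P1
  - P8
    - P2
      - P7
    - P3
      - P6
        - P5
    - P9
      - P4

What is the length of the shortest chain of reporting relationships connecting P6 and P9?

P6 is 2 levels below P8, and P9 is 1 level below P8 (their lowest common manager). The shortest path runs up from P6 to P8 and back down to P9: 2 + 1 = 3 links.

3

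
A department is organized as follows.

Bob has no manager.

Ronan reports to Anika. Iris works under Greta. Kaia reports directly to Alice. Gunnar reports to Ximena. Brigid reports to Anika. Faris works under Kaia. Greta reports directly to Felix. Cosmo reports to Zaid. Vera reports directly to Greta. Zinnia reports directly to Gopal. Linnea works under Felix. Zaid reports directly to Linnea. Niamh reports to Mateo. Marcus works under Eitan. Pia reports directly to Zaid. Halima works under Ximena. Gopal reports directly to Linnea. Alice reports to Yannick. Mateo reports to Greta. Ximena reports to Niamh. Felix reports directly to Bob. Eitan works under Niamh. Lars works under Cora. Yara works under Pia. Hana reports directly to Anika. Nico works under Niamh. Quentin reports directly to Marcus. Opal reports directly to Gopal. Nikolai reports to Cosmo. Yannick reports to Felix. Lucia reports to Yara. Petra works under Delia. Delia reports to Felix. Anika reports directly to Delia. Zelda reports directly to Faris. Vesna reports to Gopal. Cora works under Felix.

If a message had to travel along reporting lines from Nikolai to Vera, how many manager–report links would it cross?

Nikolai is 4 levels below Felix, and Vera is 2 levels below Felix (their lowest common manager). The shortest path runs up from Nikolai to Felix and back down to Vera: 4 + 2 = 6 links.

6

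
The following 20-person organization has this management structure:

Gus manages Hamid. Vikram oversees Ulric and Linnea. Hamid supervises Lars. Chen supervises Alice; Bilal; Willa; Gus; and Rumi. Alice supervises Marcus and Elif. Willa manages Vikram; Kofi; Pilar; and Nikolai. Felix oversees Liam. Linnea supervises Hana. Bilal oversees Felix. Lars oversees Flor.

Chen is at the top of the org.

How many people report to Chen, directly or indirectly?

19

Chen directly manages Alice, Bilal, Willa, Gus, Rumi. Under Alice: Elif, Marcus (2). Under Bilal: Felix, Liam (2). Under Willa: Nikolai, Pilar, Kofi, Vikram, Ulric, Linnea, Hana (7). Under Gus: Hamid, Lars, Flor (3). Rumi has no reports. So Chen's organization is 5 direct reports plus everyone under them: 3 + 3 + 8 + 4 + 1 = 19.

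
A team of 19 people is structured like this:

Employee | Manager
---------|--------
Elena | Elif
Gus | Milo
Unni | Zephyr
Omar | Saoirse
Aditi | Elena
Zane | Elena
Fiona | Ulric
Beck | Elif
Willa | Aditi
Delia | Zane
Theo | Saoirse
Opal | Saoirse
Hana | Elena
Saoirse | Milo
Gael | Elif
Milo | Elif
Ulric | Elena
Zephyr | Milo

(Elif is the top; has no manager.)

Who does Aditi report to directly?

Aditi reports directly to Elena.

Elena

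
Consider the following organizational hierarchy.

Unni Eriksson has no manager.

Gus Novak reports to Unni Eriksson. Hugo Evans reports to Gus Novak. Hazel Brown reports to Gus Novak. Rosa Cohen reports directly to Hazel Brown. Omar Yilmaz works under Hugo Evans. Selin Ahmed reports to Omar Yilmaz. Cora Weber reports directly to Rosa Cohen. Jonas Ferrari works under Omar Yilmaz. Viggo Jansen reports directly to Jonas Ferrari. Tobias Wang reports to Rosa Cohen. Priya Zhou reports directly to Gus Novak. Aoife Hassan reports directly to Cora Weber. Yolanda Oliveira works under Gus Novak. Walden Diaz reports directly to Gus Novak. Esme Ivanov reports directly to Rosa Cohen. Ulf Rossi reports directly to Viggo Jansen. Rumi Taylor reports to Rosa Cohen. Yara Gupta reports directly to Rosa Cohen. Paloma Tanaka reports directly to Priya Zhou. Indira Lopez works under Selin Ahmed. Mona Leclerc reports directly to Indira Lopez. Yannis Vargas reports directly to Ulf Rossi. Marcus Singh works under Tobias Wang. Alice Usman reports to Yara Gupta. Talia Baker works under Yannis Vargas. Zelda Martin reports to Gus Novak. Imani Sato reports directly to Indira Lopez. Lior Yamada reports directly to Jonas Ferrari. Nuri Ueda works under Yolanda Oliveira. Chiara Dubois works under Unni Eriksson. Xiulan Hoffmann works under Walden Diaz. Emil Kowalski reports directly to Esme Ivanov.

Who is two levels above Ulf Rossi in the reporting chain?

Jonas Ferrari

Ulf Rossi reports to Viggo Jansen, and Viggo Jansen reports to Jonas Ferrari. So Ulf Rossi's skip-level manager is Jonas Ferrari.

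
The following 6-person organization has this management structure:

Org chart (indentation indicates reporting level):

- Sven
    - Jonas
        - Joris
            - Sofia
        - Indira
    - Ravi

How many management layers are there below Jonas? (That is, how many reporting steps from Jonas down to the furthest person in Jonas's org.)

The longest chain under Jonas runs Jonas → Joris → Sofia, which is 2 levels below Jonas.

2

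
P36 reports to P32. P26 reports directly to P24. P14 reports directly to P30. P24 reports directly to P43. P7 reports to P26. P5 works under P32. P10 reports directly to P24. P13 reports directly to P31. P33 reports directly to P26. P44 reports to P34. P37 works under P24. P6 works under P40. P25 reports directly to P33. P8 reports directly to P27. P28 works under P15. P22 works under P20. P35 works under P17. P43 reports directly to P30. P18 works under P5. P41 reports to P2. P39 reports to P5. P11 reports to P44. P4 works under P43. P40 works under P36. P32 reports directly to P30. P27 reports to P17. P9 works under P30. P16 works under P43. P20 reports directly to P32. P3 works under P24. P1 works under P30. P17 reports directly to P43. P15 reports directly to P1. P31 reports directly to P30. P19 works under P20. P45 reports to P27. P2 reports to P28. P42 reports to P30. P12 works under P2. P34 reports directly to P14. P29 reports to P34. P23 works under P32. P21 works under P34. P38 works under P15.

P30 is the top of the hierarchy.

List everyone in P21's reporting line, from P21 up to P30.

P21 reports to P34. P34 reports to P14. P14 reports to P30. P30 is at the top.

P21 -> P34 -> P14 -> P30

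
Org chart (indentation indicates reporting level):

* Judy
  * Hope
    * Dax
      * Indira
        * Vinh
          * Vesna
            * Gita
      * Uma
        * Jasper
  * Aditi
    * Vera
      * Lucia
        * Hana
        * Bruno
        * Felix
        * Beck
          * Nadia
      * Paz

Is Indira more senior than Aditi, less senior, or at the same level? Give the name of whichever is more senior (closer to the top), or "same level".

Aditi

Indira is 3 levels below Judy; Aditi is 1. Aditi is higher.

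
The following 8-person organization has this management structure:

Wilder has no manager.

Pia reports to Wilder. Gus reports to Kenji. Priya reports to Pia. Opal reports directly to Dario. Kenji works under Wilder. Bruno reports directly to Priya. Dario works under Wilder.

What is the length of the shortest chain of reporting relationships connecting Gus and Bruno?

Gus is 2 levels below Wilder, and Bruno is 3 levels below Wilder (their lowest common manager). The shortest path runs up from Gus to Wilder and back down to Bruno: 2 + 3 = 5 links.

5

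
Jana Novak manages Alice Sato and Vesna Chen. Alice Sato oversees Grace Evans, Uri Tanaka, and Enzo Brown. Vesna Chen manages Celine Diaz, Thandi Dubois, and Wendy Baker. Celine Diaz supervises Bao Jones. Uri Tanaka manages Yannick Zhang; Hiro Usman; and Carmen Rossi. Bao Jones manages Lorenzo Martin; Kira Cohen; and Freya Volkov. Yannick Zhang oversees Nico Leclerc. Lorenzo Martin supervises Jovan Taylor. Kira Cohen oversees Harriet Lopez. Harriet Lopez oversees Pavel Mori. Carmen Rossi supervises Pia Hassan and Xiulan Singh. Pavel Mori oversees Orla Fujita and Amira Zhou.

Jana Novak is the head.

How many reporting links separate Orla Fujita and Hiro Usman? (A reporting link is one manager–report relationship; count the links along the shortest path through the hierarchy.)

Orla Fujita is 7 levels below Jana Novak, and Hiro Usman is 3 levels below Jana Novak (their lowest common manager). The shortest path runs up from Orla Fujita to Jana Novak and back down to Hiro Usman: 7 + 3 = 10 links.

10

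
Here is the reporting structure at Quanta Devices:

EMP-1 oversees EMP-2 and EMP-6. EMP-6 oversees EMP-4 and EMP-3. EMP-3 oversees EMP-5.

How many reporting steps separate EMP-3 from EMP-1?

Chain from EMP-3 up to EMP-1: EMP-3 → EMP-6 → EMP-1. That is 2 steps up, so EMP-3 is 2 levels below EMP-1.

2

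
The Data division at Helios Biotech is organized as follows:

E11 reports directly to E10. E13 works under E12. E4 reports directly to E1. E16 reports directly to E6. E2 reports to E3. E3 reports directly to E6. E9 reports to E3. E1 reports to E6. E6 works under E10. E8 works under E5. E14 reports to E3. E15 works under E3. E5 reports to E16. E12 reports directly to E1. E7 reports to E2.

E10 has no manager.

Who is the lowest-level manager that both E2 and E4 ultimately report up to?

E2's chain of managers is E3, E6, E10. E4's chain of managers is E1, E6, E10. The first manager that appears in both chains is E6.

E6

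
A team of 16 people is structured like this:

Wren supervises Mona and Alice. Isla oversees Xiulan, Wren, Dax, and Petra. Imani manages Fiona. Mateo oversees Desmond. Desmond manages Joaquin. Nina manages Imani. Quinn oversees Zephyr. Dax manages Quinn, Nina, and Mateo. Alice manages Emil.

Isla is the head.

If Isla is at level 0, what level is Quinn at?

2

Chain from Quinn up to Isla: Quinn → Dax → Isla. That is 2 steps up, so Quinn is 2 levels below Isla.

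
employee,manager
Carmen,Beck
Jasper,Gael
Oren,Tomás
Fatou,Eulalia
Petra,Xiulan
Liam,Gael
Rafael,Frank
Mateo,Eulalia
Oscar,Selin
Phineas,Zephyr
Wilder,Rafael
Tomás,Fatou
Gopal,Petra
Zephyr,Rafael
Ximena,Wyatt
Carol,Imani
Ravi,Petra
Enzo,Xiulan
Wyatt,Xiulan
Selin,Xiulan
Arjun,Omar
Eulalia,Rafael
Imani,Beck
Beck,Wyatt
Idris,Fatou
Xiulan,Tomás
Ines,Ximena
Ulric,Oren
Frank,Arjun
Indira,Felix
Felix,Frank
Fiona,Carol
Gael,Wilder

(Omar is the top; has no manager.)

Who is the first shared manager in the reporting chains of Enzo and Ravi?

Enzo's chain of managers is Xiulan, Tomás, Fatou, Eulalia, Rafael, Frank, Arjun, Omar. Ravi's chain of managers is Petra, Xiulan, Tomás, Fatou, Eulalia, Rafael, Frank, Arjun, Omar. The first manager that appears in both chains is Xiulan.

Xiulan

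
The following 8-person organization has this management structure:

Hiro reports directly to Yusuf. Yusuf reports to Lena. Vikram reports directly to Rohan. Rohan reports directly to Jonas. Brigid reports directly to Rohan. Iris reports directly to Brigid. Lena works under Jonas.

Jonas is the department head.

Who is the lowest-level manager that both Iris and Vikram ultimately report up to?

Iris's chain of managers is Brigid, Rohan, Jonas. Vikram's chain of managers is Rohan, Jonas. The first manager that appears in both chains is Rohan.

Rohan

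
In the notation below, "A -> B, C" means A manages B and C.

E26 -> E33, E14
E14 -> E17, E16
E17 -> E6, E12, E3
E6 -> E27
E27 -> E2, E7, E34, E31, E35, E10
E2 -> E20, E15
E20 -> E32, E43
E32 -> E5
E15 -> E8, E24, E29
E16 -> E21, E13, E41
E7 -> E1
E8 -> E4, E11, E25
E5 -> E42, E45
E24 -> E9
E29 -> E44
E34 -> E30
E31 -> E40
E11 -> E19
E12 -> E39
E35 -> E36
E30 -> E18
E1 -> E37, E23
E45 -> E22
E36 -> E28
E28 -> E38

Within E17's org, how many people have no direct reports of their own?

The people in E17's organization with no one reporting to them are E3, E39, E10, E38, E40, E18, E23, E37, E44, E9, E25, E19, E4, E43, E22, E42. That is 16.

16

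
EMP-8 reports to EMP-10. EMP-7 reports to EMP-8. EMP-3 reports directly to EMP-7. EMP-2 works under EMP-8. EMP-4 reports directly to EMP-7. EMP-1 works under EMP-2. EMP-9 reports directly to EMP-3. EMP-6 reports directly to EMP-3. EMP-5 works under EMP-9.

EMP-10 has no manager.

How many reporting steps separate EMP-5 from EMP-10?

Chain from EMP-5 up to EMP-10: EMP-5 → EMP-9 → EMP-3 → EMP-7 → EMP-8 → EMP-10. That is 5 steps up, so EMP-5 is 5 levels below EMP-10.

5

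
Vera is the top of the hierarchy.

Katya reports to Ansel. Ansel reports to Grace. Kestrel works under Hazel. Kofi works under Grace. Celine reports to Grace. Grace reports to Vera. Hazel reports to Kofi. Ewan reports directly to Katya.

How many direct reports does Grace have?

3

Grace directly manages Kofi, Ansel, Celine. That is 3 direct reports.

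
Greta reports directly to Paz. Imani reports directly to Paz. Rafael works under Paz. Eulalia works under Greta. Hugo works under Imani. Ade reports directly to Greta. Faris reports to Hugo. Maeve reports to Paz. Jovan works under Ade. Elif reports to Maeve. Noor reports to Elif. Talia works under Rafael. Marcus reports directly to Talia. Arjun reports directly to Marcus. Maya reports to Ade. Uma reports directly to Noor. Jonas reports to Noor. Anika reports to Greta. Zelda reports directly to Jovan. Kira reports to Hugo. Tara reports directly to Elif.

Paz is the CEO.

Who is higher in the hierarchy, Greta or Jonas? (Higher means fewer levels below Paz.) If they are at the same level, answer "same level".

Greta is 1 level below Paz; Jonas is 4. Greta is higher.

Greta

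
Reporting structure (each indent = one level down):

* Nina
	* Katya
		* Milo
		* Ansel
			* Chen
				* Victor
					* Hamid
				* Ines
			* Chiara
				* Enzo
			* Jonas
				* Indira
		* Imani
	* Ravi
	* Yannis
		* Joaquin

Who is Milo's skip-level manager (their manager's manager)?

Nina

Milo reports to Katya, and Katya reports to Nina. So Milo's skip-level manager is Nina.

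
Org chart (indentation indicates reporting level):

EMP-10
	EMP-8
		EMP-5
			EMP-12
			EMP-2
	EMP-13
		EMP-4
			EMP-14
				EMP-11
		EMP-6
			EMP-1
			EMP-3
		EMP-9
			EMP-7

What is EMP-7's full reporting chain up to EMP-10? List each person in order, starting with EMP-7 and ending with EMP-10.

EMP-7 -> EMP-9 -> EMP-13 -> EMP-10

EMP-7 reports to EMP-9. EMP-9 reports to EMP-13. EMP-13 reports to EMP-10. EMP-10 is at the top.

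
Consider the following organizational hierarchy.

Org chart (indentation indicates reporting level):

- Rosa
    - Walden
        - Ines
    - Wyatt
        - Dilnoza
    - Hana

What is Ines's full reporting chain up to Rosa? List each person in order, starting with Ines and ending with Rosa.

Ines reports to Walden. Walden reports to Rosa. Rosa is at the top.

Ines -> Walden -> Rosa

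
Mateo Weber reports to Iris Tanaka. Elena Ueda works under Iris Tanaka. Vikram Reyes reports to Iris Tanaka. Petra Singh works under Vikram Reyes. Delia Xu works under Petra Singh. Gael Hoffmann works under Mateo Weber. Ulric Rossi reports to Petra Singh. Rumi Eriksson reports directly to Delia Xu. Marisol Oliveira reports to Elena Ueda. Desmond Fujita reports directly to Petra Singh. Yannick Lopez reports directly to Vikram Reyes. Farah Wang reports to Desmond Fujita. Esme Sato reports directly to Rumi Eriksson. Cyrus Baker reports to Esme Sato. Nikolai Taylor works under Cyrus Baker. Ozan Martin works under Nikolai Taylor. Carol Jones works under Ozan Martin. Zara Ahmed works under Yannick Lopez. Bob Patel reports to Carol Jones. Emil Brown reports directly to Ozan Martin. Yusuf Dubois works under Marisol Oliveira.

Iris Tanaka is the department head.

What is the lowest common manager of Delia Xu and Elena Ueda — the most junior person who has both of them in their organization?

Delia Xu's chain of managers is Petra Singh, Vikram Reyes, Iris Tanaka. Elena Ueda's chain of managers is Iris Tanaka. The first manager that appears in both chains is Iris Tanaka.

Iris Tanaka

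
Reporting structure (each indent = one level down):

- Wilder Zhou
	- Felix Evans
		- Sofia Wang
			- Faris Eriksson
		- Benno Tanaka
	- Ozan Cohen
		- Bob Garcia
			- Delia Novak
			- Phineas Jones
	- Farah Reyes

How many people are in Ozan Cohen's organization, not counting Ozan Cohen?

Ozan Cohen directly manages Bob Garcia. Under Bob Garcia: Phineas Jones, Delia Novak (2). That's 3 in total.

3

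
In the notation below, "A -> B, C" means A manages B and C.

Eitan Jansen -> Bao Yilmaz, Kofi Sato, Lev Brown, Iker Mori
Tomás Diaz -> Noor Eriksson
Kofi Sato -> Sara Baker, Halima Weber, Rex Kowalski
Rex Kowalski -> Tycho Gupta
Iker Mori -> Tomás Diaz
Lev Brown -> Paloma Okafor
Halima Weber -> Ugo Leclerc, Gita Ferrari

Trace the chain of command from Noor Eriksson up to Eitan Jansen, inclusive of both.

Noor Eriksson reports to Tomás Diaz. Tomás Diaz reports to Iker Mori. Iker Mori reports to Eitan Jansen. Eitan Jansen is at the top.

Noor Eriksson -> Tomás Diaz -> Iker Mori -> Eitan Jansen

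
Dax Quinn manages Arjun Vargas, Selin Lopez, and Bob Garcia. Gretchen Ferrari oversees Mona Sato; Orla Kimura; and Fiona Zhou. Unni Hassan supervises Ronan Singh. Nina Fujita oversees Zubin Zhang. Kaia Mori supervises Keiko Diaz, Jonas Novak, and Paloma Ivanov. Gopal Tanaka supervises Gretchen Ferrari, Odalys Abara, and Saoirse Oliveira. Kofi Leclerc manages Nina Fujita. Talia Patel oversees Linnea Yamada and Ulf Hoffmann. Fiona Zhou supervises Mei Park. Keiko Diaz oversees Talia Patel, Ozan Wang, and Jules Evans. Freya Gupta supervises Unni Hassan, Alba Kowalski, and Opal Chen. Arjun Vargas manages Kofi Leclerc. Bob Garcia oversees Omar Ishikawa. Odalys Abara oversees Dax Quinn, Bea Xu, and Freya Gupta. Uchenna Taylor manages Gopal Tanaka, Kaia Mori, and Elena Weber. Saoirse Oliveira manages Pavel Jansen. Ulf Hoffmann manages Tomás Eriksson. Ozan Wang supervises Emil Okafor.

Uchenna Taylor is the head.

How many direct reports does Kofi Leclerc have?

1

Kofi Leclerc directly manages Nina Fujita. That is 1 direct report.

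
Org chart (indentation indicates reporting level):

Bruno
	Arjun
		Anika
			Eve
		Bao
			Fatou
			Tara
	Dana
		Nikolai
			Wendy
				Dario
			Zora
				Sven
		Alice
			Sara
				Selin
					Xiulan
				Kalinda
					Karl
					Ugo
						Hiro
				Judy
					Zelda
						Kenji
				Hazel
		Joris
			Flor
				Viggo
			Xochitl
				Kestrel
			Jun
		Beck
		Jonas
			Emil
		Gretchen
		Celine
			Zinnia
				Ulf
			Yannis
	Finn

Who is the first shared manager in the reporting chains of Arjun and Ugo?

Arjun's chain of managers is Bruno. Ugo's chain of managers is Kalinda, Sara, Alice, Dana, Bruno. The first manager that appears in both chains is Bruno.

Bruno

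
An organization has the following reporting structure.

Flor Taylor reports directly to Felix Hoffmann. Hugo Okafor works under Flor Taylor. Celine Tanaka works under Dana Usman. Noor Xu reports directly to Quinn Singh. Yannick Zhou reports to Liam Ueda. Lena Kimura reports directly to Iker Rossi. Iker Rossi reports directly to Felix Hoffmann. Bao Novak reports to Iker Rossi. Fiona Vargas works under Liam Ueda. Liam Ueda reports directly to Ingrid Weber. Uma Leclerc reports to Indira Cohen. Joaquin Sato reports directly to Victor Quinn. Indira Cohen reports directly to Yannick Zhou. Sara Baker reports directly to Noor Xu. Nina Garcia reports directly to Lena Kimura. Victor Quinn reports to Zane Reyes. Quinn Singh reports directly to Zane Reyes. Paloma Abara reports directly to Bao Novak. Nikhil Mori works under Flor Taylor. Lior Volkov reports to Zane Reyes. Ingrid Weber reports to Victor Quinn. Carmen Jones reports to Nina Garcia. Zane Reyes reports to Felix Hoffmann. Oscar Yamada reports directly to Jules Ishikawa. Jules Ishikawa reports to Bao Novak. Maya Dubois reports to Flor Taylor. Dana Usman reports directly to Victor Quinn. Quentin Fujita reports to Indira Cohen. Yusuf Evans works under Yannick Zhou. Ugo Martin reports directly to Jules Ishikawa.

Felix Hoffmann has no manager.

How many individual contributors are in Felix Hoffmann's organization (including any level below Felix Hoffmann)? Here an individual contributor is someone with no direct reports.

The people in Felix Hoffmann's organization with no one reporting to them are Ugo Martin, Oscar Yamada, Paloma Abara, Carmen Jones, Hugo Okafor, Nikhil Mori, Maya Dubois, Lior Volkov, Sara Baker, Joaquin Sato, Celine Tanaka, Fiona Vargas, Yusuf Evans, Uma Leclerc, Quentin Fujita. That is 15.

15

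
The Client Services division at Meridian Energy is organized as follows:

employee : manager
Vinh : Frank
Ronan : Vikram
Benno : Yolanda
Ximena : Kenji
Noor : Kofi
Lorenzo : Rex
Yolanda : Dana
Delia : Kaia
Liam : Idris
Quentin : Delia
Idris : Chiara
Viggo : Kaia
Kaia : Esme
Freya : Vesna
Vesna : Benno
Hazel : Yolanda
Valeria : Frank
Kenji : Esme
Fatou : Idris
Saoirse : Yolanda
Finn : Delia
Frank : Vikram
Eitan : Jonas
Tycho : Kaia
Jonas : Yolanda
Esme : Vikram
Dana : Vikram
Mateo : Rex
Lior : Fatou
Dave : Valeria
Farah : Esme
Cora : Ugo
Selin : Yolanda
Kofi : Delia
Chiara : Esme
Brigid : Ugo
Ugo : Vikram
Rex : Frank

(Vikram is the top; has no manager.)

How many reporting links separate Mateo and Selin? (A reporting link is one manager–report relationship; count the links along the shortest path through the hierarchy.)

Mateo is 3 levels below Vikram, and Selin is 3 levels below Vikram (their lowest common manager). The shortest path runs up from Mateo to Vikram and back down to Selin: 3 + 3 = 6 links.

6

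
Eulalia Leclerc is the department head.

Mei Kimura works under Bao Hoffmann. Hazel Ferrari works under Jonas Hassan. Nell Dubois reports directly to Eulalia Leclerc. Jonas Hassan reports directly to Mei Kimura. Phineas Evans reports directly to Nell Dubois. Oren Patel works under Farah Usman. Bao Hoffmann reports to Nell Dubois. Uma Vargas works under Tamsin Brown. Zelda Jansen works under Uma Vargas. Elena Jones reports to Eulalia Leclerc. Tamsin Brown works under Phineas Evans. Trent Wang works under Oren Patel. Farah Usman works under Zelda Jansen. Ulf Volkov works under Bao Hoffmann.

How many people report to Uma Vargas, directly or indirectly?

Uma Vargas directly manages Zelda Jansen. Under Zelda Jansen: Farah Usman, Oren Patel, Trent Wang (3). That's 4 in total.

4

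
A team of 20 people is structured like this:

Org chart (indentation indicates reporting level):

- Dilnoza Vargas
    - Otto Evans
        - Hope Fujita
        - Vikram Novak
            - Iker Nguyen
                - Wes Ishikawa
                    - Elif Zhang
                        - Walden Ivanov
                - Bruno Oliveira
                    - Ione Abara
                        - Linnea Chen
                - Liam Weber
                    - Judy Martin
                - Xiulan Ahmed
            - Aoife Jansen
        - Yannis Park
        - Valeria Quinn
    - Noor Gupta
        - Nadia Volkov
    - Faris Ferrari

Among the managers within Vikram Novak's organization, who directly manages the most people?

Iker Nguyen

Direct-report counts within Vikram Novak's organization: Vikram Novak has 2; Iker Nguyen has 4; Liam Weber has 1; Bruno Oliveira has 1; Ione Abara has 1; Wes Ishikawa has 1; Elif Zhang has 1. The largest is 4, held by Iker Nguyen.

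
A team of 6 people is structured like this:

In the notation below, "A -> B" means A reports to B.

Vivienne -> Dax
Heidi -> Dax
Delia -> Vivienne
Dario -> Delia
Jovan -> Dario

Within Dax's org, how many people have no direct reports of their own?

The people in Dax's organization with no one reporting to them are Heidi, Jovan. That is 2.

2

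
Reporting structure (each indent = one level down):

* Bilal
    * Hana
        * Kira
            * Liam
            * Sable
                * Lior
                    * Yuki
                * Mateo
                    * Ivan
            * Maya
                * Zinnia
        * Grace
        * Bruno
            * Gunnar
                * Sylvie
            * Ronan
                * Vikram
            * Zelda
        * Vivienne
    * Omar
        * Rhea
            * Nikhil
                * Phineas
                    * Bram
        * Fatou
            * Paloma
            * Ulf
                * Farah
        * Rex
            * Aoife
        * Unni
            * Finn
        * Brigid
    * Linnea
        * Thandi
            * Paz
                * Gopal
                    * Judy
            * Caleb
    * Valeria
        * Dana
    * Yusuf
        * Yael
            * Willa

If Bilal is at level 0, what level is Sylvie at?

4

Chain from Sylvie up to Bilal: Sylvie → Gunnar → Bruno → Hana → Bilal. That is 4 steps up, so Sylvie is 4 levels below Bilal.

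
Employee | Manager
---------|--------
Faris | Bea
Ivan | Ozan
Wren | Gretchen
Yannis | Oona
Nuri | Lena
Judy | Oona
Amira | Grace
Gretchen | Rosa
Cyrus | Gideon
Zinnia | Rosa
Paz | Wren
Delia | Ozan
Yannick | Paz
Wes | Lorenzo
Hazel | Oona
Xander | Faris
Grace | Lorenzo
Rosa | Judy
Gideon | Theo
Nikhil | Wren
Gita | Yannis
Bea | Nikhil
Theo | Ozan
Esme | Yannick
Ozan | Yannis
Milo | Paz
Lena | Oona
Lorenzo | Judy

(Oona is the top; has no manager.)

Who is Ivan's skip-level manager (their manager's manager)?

Yannis

Ivan reports to Ozan, and Ozan reports to Yannis. So Ivan's skip-level manager is Yannis.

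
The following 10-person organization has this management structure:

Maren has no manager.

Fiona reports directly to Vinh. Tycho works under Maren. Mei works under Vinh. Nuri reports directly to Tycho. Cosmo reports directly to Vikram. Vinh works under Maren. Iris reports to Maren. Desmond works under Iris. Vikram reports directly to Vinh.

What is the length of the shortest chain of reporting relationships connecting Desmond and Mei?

4

Desmond is 2 levels below Maren, and Mei is 2 levels below Maren (their lowest common manager). The shortest path runs up from Desmond to Maren and back down to Mei: 2 + 2 = 4 links.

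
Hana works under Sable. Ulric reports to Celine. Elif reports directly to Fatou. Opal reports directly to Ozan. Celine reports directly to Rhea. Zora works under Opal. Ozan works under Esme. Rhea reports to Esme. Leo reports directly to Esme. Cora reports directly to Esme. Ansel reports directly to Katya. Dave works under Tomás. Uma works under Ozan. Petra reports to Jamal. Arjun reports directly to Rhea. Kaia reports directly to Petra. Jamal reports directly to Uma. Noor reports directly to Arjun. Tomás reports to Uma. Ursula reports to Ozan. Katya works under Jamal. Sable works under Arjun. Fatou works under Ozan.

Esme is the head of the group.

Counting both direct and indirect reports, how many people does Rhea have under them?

6

Rhea directly manages Arjun, Celine. Under Arjun: Noor, Sable, Hana (3). Under Celine: Ulric (1). So Rhea's organization is 2 direct reports plus everyone under them: 4 + 2 = 6.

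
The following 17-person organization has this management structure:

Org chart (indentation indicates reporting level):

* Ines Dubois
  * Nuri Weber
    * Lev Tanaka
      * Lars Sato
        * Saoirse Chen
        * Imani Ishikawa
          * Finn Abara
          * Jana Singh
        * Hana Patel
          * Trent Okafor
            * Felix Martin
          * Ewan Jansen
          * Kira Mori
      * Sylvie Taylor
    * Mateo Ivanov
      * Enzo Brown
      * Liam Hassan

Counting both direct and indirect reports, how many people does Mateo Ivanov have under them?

Mateo Ivanov directly manages Enzo Brown, Liam Hassan. Enzo Brown has no reports. Liam Hassan has no reports. So Mateo Ivanov's organization is 2 direct reports plus everyone under them: 1 + 1 = 2.

2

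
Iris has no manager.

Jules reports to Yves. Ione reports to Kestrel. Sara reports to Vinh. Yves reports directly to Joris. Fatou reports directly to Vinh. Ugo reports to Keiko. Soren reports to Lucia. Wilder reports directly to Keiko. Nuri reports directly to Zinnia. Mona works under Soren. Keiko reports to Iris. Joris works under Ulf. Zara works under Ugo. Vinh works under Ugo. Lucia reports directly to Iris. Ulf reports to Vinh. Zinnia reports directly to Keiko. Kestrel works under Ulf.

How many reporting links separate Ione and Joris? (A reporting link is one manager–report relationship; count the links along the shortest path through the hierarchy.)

3

Ione is 2 levels below Ulf, and Joris is 1 level below Ulf (their lowest common manager). The shortest path runs up from Ione to Ulf and back down to Joris: 2 + 1 = 3 links.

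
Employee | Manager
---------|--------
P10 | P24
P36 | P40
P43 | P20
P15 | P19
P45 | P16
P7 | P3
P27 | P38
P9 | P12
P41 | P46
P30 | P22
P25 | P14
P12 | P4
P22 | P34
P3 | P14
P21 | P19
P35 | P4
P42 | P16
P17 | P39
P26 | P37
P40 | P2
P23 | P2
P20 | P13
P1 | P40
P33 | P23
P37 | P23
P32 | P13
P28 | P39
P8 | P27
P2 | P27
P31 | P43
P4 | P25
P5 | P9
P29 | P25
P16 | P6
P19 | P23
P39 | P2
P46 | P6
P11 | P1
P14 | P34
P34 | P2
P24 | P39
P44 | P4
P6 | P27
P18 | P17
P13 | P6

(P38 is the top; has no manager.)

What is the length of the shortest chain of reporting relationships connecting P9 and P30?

P9 is 5 levels below P34, and P30 is 2 levels below P34 (their lowest common manager). The shortest path runs up from P9 to P34 and back down to P30: 5 + 2 = 7 links.

7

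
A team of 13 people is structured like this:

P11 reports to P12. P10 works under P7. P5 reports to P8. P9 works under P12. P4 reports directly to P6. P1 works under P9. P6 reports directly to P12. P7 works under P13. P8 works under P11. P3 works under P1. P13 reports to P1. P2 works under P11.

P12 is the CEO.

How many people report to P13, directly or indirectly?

2

P13 directly manages P7. Under P7: P10 (1). That's 2 in total.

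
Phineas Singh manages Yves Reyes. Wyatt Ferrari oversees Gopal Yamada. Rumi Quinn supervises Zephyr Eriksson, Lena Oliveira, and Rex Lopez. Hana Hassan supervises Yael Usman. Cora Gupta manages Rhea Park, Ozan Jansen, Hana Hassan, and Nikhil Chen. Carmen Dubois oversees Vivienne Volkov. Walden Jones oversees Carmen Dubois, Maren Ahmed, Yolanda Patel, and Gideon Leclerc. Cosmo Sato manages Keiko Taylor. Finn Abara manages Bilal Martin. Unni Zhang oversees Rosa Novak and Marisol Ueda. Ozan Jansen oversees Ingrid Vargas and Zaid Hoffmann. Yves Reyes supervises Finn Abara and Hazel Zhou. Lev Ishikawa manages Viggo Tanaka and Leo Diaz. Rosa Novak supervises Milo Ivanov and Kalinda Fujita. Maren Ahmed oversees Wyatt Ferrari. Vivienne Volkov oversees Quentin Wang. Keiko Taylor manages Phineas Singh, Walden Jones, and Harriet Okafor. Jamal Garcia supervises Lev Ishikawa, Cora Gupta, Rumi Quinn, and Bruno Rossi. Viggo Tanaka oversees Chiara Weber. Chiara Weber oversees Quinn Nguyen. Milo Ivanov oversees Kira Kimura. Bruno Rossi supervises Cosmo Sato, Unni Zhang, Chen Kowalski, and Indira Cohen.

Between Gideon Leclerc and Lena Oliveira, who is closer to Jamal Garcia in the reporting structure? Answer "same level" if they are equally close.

Lena Oliveira

Gideon Leclerc is 5 levels below Jamal Garcia; Lena Oliveira is 2. Lena Oliveira is higher.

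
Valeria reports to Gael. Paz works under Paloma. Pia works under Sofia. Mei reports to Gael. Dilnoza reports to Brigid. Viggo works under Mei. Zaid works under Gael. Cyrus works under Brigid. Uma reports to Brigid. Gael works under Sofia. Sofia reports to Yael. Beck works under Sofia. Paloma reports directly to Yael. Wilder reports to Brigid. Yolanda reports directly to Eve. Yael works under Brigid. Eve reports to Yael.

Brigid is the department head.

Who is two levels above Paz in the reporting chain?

Paz reports to Paloma, and Paloma reports to Yael. So Paz's skip-level manager is Yael.

Yael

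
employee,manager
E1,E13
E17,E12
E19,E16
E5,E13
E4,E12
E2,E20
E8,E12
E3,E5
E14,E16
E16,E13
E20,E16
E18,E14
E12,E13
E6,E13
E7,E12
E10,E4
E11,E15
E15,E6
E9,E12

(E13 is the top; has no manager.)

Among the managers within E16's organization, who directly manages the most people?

Direct-report counts within E16's organization: E16 has 3; E20 has 1; E14 has 1. The largest is 3, held by E16.

E16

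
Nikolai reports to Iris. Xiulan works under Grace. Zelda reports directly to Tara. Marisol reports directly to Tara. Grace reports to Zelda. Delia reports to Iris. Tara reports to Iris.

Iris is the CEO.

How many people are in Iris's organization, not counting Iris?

Iris directly manages Tara, Delia, Nikolai. Under Tara: Zelda, Grace, Xiulan, Marisol (4). Delia has no reports. Nikolai has no reports. So Iris's organization is 3 direct reports plus everyone under them: 5 + 1 + 1 = 7.

7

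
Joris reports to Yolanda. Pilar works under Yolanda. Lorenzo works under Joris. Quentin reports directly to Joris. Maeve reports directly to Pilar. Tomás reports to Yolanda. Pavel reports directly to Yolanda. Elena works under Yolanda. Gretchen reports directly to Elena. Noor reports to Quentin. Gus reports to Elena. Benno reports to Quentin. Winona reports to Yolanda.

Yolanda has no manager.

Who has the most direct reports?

Yolanda

Direct-report counts: Yolanda has 6; Elena has 2; Pilar has 1; Joris has 2; Quentin has 2. The largest is 6, held by Yolanda.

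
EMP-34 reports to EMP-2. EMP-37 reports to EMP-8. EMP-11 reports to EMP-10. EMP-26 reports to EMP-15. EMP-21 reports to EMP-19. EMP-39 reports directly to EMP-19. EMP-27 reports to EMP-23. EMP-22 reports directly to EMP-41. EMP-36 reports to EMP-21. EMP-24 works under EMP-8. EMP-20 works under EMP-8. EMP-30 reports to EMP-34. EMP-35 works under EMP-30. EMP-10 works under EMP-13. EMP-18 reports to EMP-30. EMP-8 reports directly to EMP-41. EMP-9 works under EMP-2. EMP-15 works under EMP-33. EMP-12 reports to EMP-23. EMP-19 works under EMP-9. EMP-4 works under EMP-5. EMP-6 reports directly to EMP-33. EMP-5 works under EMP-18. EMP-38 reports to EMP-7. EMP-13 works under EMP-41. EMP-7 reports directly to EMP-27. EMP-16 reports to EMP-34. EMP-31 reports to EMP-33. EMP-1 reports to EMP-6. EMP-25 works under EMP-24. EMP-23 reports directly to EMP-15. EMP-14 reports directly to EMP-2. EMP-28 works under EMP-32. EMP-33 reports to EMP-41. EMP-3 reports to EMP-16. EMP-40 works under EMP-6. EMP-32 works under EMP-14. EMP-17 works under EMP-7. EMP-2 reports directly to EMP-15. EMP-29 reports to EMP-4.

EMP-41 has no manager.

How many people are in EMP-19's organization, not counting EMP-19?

3

EMP-19 directly manages EMP-21, EMP-39. Under EMP-21: EMP-36 (1). EMP-39 has no reports. So EMP-19's organization is 2 direct reports plus everyone under them: 2 + 1 = 3.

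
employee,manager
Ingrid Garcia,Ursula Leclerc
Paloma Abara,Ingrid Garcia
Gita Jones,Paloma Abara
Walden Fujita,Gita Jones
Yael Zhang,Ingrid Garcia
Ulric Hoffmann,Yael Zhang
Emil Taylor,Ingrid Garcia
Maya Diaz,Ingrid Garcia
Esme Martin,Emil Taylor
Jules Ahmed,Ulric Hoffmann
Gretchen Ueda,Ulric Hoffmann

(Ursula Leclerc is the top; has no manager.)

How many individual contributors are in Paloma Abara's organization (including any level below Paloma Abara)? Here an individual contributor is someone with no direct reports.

1

The only person in Paloma Abara's organization with no one reporting to them is Walden Fujita. That is 1.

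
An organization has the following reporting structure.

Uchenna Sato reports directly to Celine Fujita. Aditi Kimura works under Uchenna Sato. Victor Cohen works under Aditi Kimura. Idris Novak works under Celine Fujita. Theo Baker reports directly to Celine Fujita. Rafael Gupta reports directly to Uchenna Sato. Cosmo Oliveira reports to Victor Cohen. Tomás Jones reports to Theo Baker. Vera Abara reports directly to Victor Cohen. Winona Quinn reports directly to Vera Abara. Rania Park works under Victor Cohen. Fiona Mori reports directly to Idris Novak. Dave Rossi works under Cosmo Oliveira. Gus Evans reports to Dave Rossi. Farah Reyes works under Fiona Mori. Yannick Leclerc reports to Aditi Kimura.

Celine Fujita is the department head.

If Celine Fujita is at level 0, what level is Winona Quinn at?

Chain from Winona Quinn up to Celine Fujita: Winona Quinn → Vera Abara → Victor Cohen → Aditi Kimura → Uchenna Sato → Celine Fujita. That is 5 steps up, so Winona Quinn is 5 levels below Celine Fujita.

5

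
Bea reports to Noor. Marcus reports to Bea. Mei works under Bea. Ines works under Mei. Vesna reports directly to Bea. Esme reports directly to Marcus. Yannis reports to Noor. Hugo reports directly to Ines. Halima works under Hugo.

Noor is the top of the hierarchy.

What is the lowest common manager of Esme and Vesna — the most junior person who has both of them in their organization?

Bea

Esme's chain of managers is Marcus, Bea, Noor. Vesna's chain of managers is Bea, Noor. The first manager that appears in both chains is Bea.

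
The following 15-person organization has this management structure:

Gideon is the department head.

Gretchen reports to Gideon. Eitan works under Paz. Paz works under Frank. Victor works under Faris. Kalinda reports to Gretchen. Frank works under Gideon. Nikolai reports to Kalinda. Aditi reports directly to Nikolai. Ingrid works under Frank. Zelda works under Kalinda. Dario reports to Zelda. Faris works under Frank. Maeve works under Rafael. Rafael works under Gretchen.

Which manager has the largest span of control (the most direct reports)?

Direct-report counts: Gideon has 2; Gretchen has 2; Kalinda has 2; Zelda has 1; Nikolai has 1; Rafael has 1; Frank has 3; Faris has 1; Paz has 1. The largest is 3, held by Frank.

Frank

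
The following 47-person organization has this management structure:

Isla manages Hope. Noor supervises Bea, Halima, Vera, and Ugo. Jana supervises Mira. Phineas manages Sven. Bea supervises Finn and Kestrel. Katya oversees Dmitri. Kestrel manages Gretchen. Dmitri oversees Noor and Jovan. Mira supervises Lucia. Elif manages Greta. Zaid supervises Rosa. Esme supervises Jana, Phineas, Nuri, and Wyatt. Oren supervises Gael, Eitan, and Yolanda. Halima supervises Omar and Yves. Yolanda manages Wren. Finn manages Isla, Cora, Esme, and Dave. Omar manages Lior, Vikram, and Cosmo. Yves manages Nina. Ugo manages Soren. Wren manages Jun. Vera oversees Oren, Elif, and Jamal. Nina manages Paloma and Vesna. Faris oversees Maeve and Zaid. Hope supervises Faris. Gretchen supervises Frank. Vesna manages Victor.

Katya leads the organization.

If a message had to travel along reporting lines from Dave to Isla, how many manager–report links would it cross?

2

Dave is 1 level below Finn, and Isla is 1 level below Finn (their lowest common manager). The shortest path runs up from Dave to Finn and back down to Isla: 1 + 1 = 2 links.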